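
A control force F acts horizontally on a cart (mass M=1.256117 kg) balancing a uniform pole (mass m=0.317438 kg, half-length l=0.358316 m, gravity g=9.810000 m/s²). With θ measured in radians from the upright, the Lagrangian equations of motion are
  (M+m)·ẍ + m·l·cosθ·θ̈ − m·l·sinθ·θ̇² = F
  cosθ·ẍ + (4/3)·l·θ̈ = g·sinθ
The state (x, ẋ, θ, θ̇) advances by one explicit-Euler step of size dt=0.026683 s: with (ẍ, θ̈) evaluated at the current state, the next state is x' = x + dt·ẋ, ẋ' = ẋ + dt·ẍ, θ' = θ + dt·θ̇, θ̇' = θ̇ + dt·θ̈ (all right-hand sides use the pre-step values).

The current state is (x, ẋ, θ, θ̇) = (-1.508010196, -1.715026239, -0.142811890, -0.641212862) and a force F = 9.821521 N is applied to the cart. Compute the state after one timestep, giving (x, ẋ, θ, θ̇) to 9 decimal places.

(-1.553772241, -1.513079184, -0.159921373, -1.137590444)

sinθ=-0.142326938, cosθ=0.989819702
temp = (F + m·l·θ̇²·sinθ)/(M+m) = (9.821521 + -0.006656051)/1.573555 = 6.237382836
θ̈ = (g·sinθ − cosθ·temp)/(l·(4/3 − m·cos²θ/(M+m))) = -18.602765123
ẍ = temp − m·l·θ̈·cosθ/(M+m) = 7.568378943
Euler: x'=-1.508010196+0.026683·-1.715026239=-1.553772241, ẋ'=-1.715026239+0.026683·7.568378943=-1.513079184
       θ'=-0.142811890+0.026683·-0.641212862=-0.159921373, θ̇'=-0.641212862+0.026683·-18.602765123=-1.137590444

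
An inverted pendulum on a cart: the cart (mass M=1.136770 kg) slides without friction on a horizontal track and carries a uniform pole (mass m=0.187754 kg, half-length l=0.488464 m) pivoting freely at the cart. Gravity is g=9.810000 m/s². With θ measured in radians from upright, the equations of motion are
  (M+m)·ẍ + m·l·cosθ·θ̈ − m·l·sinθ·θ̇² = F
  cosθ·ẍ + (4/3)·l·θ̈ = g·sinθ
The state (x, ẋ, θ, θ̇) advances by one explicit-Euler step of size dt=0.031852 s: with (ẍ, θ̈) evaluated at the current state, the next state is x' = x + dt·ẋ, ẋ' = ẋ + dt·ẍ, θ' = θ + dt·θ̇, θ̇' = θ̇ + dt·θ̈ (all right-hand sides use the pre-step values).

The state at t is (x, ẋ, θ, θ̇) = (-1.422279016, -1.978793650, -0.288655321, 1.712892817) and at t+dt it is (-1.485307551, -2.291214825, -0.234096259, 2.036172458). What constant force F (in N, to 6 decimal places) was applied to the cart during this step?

ẍ = (ẋ'−ẋ)/dt = (-2.291214825−-1.978793650)/0.031852 = -9.808526
θ̈ = (θ̇'−θ̇)/dt = (2.036172458−1.712892817)/0.031852 = 10.149430
sinθ=-0.284663, cosθ=0.958628
F = (M+m)·ẍ + m·l·cosθ·θ̈ − m·l·sinθ·θ̇² = -12.991628 + 0.892305 − -0.076597 = -12.022726

F = -12.022726 N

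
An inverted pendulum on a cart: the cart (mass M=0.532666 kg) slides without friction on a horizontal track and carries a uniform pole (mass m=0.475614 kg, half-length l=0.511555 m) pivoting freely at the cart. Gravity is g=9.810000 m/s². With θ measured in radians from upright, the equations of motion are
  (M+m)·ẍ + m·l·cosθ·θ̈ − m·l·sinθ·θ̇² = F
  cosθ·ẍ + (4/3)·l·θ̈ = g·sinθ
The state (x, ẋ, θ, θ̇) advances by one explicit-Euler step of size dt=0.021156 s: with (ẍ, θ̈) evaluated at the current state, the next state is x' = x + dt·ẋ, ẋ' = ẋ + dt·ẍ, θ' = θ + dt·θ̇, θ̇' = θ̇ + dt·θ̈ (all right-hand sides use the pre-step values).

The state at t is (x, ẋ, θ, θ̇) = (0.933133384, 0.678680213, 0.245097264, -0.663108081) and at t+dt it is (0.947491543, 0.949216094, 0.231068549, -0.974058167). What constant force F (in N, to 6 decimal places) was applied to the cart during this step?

ẍ = (ẋ'−ẋ)/dt = (0.949216094−0.678680213)/0.021156 = 12.787667
θ̈ = (θ̇'−θ̇)/dt = (-0.974058167−-0.663108081)/0.021156 = -14.697962
sinθ=0.242651, cosθ=0.970114
F = (M+m)·ẍ + m·l·cosθ·θ̈ − m·l·sinθ·θ̇² = 12.893549 + -3.469179 − 0.025960 = 9.398410

F = 9.398410 N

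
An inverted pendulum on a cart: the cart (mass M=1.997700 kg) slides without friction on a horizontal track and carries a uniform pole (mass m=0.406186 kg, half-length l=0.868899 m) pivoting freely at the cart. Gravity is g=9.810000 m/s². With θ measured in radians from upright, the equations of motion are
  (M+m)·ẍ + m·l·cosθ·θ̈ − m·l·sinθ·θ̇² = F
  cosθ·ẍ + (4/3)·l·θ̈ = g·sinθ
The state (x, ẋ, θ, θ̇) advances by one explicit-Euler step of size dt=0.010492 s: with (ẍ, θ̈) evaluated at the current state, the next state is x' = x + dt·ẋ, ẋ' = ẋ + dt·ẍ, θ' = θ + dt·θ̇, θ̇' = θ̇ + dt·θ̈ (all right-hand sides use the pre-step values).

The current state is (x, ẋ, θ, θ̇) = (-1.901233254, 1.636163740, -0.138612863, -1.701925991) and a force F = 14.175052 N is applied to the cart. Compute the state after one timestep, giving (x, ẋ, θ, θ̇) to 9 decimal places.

(-1.884066624, 1.708149006, -0.156469470, -1.775740201)

sinθ=-0.138169416, cosθ=0.990408609
temp = (F + m·l·θ̇²·sinθ)/(M+m) = (14.175052 + -0.141249692)/2.403886 = 5.837964990
θ̈ = (g·sinθ − cosθ·temp)/(l·(4/3 − m·cos²θ/(M+m))) = -7.035284936
ẍ = temp − m·l·θ̈·cosθ/(M+m) = 6.860966979
Euler: x'=-1.901233254+0.010492·1.636163740=-1.884066624, ẋ'=1.636163740+0.010492·6.860966979=1.708149006
       θ'=-0.138612863+0.010492·-1.701925991=-0.156469470, θ̇'=-1.701925991+0.010492·-7.035284936=-1.775740201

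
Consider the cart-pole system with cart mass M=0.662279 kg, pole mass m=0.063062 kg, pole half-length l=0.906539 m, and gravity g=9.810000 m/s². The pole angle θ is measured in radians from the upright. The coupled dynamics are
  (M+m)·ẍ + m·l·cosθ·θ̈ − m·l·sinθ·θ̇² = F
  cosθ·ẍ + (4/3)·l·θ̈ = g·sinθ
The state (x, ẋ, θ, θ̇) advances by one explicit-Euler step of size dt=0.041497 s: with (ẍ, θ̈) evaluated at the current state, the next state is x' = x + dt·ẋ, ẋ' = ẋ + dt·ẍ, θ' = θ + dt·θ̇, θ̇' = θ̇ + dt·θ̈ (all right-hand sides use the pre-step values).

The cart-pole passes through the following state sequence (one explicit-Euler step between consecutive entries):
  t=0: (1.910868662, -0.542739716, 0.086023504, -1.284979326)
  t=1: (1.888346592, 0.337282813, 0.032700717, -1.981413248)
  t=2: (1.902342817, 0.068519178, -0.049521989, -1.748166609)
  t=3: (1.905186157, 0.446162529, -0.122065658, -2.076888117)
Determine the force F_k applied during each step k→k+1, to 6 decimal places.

step 0→1:
  ẍ = (ẋ'−ẋ)/dt = (0.337282813−-0.542739716)/0.041497 = 21.206895
  θ̈ = (θ̇'−θ̇)/dt = (-1.981413248−-1.284979326)/0.041497 = -16.782753
  sinθ=0.085917, cosθ=0.996302
  F = (M+m)·ẍ + m·l·cosθ·θ̈ − m·l·sinθ·θ̇² = 15.382231 + -0.955891 − 0.008110 = 14.418229
step 1→2:
  ẍ = (ẋ'−ẋ)/dt = (0.068519178−0.337282813)/0.041497 = -6.476700
  θ̈ = (θ̇'−θ̇)/dt = (-1.748166609−-1.981413248)/0.041497 = 5.620807
  sinθ=0.032695, cosθ=0.999465
  F = (M+m)·ẍ + m·l·cosθ·θ̈ − m·l·sinθ·θ̇² = -4.697816 + 0.321159 − 0.007338 = -4.383995
step 2→3:
  ẍ = (ẋ'−ẋ)/dt = (0.446162529−0.068519178)/0.041497 = 9.100498
  θ̈ = (θ̇'−θ̇)/dt = (-2.076888117−-1.748166609)/0.041497 = -7.921573
  sinθ=-0.049502, cosθ=0.998774
  F = (M+m)·ẍ + m·l·cosθ·θ̈ − m·l·sinθ·θ̇² = 6.600964 + -0.452307 − -0.008648 = 6.157306

F_0 = 14.418229 N
F_1 = -4.383995 N
F_2 = 6.157306 N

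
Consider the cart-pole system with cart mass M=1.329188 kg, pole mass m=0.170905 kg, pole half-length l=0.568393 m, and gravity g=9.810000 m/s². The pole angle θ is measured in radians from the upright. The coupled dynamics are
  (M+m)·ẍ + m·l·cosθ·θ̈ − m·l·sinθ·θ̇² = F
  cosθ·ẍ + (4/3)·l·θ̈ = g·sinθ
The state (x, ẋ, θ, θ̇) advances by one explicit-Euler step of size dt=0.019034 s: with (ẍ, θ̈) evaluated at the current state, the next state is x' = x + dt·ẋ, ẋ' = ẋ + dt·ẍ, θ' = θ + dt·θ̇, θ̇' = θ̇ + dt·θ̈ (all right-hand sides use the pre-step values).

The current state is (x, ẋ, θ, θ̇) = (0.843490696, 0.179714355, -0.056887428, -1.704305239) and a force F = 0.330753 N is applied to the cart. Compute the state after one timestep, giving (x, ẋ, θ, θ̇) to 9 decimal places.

(0.846911379, 0.185069342, -0.089327174, -1.725368330)

sinθ=-0.056856750, cosθ=0.998382347
temp = (F + m·l·θ̇²·sinθ)/(M+m) = (0.330753 + -0.016042804)/1.500093 = 0.209793790
θ̈ = (g·sinθ − cosθ·temp)/(l·(4/3 − m·cos²θ/(M+m))) = -1.106603486
ẍ = temp − m·l·θ̈·cosθ/(M+m) = 0.281337957
Euler: x'=0.843490696+0.019034·0.179714355=0.846911379, ẋ'=0.179714355+0.019034·0.281337957=0.185069342
       θ'=-0.056887428+0.019034·-1.704305239=-0.089327174, θ̇'=-1.704305239+0.019034·-1.106603486=-1.725368330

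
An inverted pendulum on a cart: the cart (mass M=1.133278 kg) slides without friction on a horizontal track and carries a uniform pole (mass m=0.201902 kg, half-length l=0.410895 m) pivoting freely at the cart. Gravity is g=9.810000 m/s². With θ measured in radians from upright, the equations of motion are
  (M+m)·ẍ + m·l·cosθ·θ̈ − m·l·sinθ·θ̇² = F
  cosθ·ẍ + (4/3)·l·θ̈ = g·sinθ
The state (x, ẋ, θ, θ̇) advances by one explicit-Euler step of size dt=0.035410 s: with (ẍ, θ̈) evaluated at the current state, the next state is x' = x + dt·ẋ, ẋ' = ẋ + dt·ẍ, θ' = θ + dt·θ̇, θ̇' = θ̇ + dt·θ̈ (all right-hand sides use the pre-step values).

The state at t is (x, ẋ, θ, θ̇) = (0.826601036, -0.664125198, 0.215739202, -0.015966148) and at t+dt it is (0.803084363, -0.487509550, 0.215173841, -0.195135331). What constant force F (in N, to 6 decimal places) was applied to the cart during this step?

ẍ = (ẋ'−ẋ)/dt = (-0.487509550−-0.664125198)/0.035410 = 4.987734
θ̈ = (θ̇'−θ̇)/dt = (-0.195135331−-0.015966148)/0.035410 = -5.059847
sinθ=0.214070, cosθ=0.976818
F = (M+m)·ẍ + m·l·cosθ·θ̈ − m·l·sinθ·θ̇² = 6.659522 + -0.410037 − 0.000005 = 6.249481

F = 6.249481 N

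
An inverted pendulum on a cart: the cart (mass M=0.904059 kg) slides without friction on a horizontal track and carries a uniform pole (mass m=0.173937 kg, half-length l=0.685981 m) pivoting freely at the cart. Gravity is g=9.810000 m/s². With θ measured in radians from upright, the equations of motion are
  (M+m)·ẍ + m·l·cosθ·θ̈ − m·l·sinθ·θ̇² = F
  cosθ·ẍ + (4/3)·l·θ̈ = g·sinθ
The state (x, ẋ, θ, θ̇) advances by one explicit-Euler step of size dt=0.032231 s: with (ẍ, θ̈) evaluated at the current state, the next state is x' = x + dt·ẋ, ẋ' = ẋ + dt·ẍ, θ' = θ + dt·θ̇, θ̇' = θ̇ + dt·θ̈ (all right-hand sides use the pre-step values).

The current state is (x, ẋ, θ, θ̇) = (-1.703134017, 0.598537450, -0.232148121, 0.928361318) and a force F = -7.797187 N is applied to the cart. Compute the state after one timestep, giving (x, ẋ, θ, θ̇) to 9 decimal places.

(-1.683842556, 0.344109283, -0.202226107, 1.119538449)

sinθ=-0.230068549, cosθ=0.973174426
temp = (F + m·l·θ̇²·sinθ)/(M+m) = (-7.797187 + -0.023658946)/1.077996 = -7.254986054
θ̈ = (g·sinθ − cosθ·temp)/(l·(4/3 − m·cos²θ/(M+m))) = 5.931467559
ẍ = temp − m·l·θ̈·cosθ/(M+m) = -7.893896163
Euler: x'=-1.703134017+0.032231·0.598537450=-1.683842556, ẋ'=0.598537450+0.032231·-7.893896163=0.344109283
       θ'=-0.232148121+0.032231·0.928361318=-0.202226107, θ̇'=0.928361318+0.032231·5.931467559=1.119538449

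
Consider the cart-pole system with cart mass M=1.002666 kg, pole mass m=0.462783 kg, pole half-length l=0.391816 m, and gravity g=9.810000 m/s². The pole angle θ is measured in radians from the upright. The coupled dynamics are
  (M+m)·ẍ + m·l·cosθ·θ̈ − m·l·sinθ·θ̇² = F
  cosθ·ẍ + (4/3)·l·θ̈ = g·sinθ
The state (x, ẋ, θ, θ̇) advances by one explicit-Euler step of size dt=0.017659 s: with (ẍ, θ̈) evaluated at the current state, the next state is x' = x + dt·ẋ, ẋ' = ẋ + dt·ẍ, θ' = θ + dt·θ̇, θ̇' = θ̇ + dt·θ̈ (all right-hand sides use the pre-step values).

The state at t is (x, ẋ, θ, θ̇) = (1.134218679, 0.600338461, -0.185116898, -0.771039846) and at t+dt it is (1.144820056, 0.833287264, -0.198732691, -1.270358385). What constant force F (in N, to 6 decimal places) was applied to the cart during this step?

F = 14.311826 N

ẍ = (ẋ'−ẋ)/dt = (0.833287264−0.600338461)/0.017659 = 13.191506
θ̈ = (θ̇'−θ̇)/dt = (-1.270358385−-0.771039846)/0.017659 = -28.275584
sinθ=-0.184061, cosθ=0.982915
F = (M+m)·ẍ + m·l·cosθ·θ̈ − m·l·sinθ·θ̇² = 19.331479 + -5.039495 − -0.019842 = 14.311826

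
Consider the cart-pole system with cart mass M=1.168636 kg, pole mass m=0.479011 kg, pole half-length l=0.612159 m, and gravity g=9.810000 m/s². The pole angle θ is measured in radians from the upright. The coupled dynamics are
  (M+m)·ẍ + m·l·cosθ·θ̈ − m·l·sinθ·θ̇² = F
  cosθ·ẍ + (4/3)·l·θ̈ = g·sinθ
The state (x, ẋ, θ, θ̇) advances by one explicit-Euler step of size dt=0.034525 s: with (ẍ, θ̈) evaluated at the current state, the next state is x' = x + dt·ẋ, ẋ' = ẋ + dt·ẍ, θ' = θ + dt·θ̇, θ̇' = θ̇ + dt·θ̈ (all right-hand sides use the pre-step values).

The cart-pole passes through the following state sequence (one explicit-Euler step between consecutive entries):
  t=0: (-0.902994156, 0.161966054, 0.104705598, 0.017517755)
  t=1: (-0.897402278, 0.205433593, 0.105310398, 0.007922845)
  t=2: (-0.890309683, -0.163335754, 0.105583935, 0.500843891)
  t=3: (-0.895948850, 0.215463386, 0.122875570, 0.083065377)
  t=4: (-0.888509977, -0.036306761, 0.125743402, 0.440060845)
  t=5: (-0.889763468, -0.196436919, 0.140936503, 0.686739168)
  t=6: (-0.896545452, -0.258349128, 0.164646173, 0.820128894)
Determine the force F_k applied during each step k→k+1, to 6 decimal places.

F_0 = 1.993359 N
F_1 = -13.435564 N
F_2 = 14.541239 N
F_3 = -9.006345 N
F_4 = -5.570492 N
F_5 = -1.852396 N

step 0→1:
  ẍ = (ẋ'−ẋ)/dt = (0.205433593−0.161966054)/0.034525 = 1.259016
  θ̈ = (θ̇'−θ̇)/dt = (0.007922845−0.017517755)/0.034525 = -0.277912
  sinθ=0.104514, cosθ=0.994523
  F = (M+m)·ẍ + m·l·cosθ·θ̈ − m·l·sinθ·θ̇² = 2.074414 + -0.081046 − 0.000009 = 1.993359
step 1→2:
  ẍ = (ẋ'−ẋ)/dt = (-0.163335754−0.205433593)/0.034525 = -10.681227
  θ̈ = (θ̇'−θ̇)/dt = (0.500843891−0.007922845)/0.034525 = 14.277221
  sinθ=0.105116, cosθ=0.994460
  F = (M+m)·ẍ + m·l·cosθ·θ̈ − m·l·sinθ·θ̇² = -17.598891 + 4.163329 − 0.000002 = -13.435564
step 2→3:
  ẍ = (ẋ'−ẋ)/dt = (0.215463386−-0.163335754)/0.034525 = 10.971735
  θ̈ = (θ̇'−θ̇)/dt = (0.083065377−0.500843891)/0.034525 = -12.100753
  sinθ=0.105388, cosθ=0.994431
  F = (M+m)·ẍ + m·l·cosθ·θ̈ − m·l·sinθ·θ̇² = 18.077546 + -3.528555 − 0.007752 = 14.541239
step 3→4:
  ẍ = (ẋ'−ẋ)/dt = (-0.036306761−0.215463386)/0.034525 = -7.292401
  θ̈ = (θ̇'−θ̇)/dt = (0.440060845−0.083065377)/0.034525 = 10.340202
  sinθ=0.122567, cosθ=0.992460
  F = (M+m)·ẍ + m·l·cosθ·θ̈ − m·l·sinθ·θ̇² = -12.015303 + 3.009206 − 0.000248 = -9.006345
step 4→5:
  ẍ = (ẋ'−ẋ)/dt = (-0.196436919−-0.036306761)/0.034525 = -4.638093
  θ̈ = (θ̇'−θ̇)/dt = (0.686739168−0.440060845)/0.034525 = 7.144919
  sinθ=0.125412, cosθ=0.992105
  F = (M+m)·ẍ + m·l·cosθ·θ̈ − m·l·sinθ·θ̇² = -7.641940 + 2.078569 − 0.007122 = -5.570492
step 5→6:
  ẍ = (ẋ'−ẋ)/dt = (-0.258349128−-0.196436919)/0.034525 = -1.793257
  θ̈ = (θ̇'−θ̇)/dt = (0.820128894−0.686739168)/0.034525 = 3.863569
  sinθ=0.140470, cosθ=0.990085
  F = (M+m)·ẍ + m·l·cosθ·θ̈ − m·l·sinθ·θ̇² = -2.954655 + 1.121685 − 0.019426 = -1.852396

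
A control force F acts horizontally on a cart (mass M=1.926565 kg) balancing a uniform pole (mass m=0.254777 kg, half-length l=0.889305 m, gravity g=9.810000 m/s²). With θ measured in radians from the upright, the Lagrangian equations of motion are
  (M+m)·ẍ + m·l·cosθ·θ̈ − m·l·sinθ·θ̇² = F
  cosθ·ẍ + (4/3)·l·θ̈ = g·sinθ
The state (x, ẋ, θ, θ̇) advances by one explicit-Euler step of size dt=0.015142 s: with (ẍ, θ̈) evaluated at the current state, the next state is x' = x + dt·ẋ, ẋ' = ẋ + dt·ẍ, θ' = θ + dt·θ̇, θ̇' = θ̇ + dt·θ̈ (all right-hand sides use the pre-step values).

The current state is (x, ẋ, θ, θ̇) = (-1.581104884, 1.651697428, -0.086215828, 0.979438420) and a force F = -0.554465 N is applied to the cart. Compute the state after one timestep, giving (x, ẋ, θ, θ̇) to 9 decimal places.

sinθ=-0.086109058, cosθ=0.996285717
temp = (F + m·l·θ̇²·sinθ)/(M+m) = (-0.554465 + -0.018716044)/2.181342 = -0.262765327
θ̈ = (g·sinθ − cosθ·temp)/(l·(4/3 − m·cos²θ/(M+m))) = -0.538443112
ẍ = temp − m·l·θ̈·cosθ/(M+m) = -0.207045351
Euler: x'=-1.581104884+0.015142·1.651697428=-1.556094882, ẋ'=1.651697428+0.015142·-0.207045351=1.648562347
       θ'=-0.086215828+0.015142·0.979438420=-0.071385171, θ̇'=0.979438420+0.015142·-0.538443112=0.971285314

(-1.556094882, 1.648562347, -0.071385171, 0.971285314)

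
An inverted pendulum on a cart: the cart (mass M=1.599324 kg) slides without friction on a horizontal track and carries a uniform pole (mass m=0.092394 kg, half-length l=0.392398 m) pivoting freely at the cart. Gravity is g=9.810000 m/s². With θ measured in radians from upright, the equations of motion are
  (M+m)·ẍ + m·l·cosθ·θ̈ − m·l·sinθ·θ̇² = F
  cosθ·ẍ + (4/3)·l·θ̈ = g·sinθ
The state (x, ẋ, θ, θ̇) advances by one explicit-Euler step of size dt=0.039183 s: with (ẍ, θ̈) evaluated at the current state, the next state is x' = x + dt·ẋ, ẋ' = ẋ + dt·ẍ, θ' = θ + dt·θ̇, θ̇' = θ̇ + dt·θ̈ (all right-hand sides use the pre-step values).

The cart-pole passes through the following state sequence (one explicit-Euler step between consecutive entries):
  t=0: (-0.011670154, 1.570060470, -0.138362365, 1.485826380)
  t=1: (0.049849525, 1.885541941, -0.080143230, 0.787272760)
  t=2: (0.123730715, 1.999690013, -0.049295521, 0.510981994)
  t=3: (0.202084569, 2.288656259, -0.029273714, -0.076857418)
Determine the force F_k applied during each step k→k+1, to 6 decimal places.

F_0 = 12.991707 N
F_1 = 4.675293 N
F_2 = 11.933270 N

step 0→1:
  ẍ = (ẋ'−ẋ)/dt = (1.885541941−1.570060470)/0.039183 = 8.051488
  θ̈ = (θ̇'−θ̇)/dt = (0.787272760−1.485826380)/0.039183 = -17.827977
  sinθ=-0.137921, cosθ=0.990443
  F = (M+m)·ẍ + m·l·cosθ·θ̈ − m·l·sinθ·θ̇² = 13.620848 + -0.640180 − -0.011039 = 12.991707
step 1→2:
  ẍ = (ẋ'−ẋ)/dt = (1.999690013−1.885541941)/0.039183 = 2.913204
  θ̈ = (θ̇'−θ̇)/dt = (0.510981994−0.787272760)/0.039183 = -7.051292
  sinθ=-0.080057, cosθ=0.996790
  F = (M+m)·ẍ + m·l·cosθ·θ̈ − m·l·sinθ·θ̇² = 4.928320 + -0.254826 − -0.001799 = 4.675293
step 2→3:
  ẍ = (ẋ'−ẋ)/dt = (2.288656259−1.999690013)/0.039183 = 7.374786
  θ̈ = (θ̇'−θ̇)/dt = (-0.076857418−0.510981994)/0.039183 = -15.002410
  sinθ=-0.049276, cosθ=0.998785
  F = (M+m)·ẍ + m·l·cosθ·θ̈ − m·l·sinθ·θ̇² = 12.476058 + -0.543255 − -0.000466 = 11.933270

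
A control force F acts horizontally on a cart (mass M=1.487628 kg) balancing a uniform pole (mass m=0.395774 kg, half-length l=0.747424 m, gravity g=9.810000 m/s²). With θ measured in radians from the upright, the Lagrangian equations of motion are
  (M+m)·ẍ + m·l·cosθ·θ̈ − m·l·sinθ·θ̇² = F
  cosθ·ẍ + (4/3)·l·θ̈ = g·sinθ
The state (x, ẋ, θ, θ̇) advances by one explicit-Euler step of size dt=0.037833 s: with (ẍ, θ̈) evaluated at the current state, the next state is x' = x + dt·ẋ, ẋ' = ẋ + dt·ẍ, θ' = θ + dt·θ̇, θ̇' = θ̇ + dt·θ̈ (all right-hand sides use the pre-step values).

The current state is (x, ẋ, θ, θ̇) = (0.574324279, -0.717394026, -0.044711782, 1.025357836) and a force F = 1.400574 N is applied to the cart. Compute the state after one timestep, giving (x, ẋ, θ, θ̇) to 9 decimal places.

sinθ=-0.044696886, cosθ=0.999000595
temp = (F + m·l·θ̇²·sinθ)/(M+m) = (1.400574 + -0.013900886)/1.883402 = 0.736259765
θ̈ = (g·sinθ − cosθ·temp)/(l·(4/3 − m·cos²θ/(M+m))) = -1.397923965
ẍ = temp − m·l·θ̈·cosθ/(M+m) = 0.955601144
Euler: x'=0.574324279+0.037833·-0.717394026=0.547183111, ẋ'=-0.717394026+0.037833·0.955601144=-0.681240768
       θ'=-0.044711782+0.037833·1.025357836=-0.005919419, θ̇'=1.025357836+0.037833·-1.397923965=0.972470179

(0.547183111, -0.681240768, -0.005919419, 0.972470179)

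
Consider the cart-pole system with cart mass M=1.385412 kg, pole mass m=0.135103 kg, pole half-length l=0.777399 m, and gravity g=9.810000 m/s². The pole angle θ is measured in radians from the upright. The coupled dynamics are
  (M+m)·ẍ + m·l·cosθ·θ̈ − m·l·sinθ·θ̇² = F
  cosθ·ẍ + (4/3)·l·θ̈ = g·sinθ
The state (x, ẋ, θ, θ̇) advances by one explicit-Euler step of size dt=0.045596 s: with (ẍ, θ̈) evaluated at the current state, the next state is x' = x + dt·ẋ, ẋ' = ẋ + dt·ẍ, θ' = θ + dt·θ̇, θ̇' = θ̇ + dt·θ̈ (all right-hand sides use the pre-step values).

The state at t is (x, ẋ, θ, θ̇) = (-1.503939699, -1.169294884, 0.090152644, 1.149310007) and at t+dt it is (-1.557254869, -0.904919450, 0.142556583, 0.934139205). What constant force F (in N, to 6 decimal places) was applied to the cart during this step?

F = 8.310157 N

ẍ = (ẋ'−ẋ)/dt = (-0.904919450−-1.169294884)/0.045596 = 5.798215
θ̈ = (θ̇'−θ̇)/dt = (0.934139205−1.149310007)/0.045596 = -4.719072
sinθ=0.090031, cosθ=0.995939
F = (M+m)·ẍ + m·l·cosθ·θ̈ − m·l·sinθ·θ̇² = 8.816274 + -0.493626 − 0.012490 = 8.310157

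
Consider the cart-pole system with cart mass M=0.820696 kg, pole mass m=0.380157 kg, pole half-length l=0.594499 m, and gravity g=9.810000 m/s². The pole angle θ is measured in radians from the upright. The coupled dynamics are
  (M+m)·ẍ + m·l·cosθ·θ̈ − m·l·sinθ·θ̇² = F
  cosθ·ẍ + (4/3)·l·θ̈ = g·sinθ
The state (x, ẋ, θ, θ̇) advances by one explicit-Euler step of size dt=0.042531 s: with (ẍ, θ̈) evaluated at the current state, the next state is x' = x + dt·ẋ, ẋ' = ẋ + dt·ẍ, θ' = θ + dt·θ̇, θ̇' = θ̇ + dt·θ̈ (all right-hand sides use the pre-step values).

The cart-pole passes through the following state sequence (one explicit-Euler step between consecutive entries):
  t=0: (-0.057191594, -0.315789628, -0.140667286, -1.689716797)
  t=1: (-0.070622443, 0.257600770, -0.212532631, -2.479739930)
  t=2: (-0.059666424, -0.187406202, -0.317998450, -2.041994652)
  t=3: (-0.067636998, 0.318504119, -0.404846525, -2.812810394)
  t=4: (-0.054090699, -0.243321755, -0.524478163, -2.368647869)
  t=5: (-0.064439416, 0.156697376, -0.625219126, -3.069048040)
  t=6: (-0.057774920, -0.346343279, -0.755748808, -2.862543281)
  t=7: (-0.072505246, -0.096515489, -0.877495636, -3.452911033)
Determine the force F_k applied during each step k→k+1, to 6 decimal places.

step 0→1:
  ẍ = (ẋ'−ẋ)/dt = (0.257600770−-0.315789628)/0.042531 = 13.481705
  θ̈ = (θ̇'−θ̇)/dt = (-2.479739930−-1.689716797)/0.042531 = -18.575231
  sinθ=-0.140204, cosθ=0.990123
  F = (M+m)·ẍ + m·l·cosθ·θ̈ − m·l·sinθ·θ̇² = 16.189546 + -4.156591 − -0.090469 = 12.123424
step 1→2:
  ẍ = (ẋ'−ẋ)/dt = (-0.187406202−0.257600770)/0.042531 = -10.463120
  θ̈ = (θ̇'−θ̇)/dt = (-2.041994652−-2.479739930)/0.042531 = 10.292381
  sinθ=-0.210936, cosθ=0.977500
  F = (M+m)·ẍ + m·l·cosθ·θ̈ − m·l·sinθ·θ̇² = -12.564669 + 2.273771 − -0.293142 = -9.997757
step 2→3:
  ẍ = (ẋ'−ẋ)/dt = (0.318504119−-0.187406202)/0.042531 = 11.895096
  θ̈ = (θ̇'−θ̇)/dt = (-2.812810394−-2.041994652)/0.042531 = -18.123621
  sinθ=-0.312666, cosθ=0.949863
  F = (M+m)·ẍ + m·l·cosθ·θ̈ − m·l·sinθ·θ̇² = 14.284262 + -3.890632 − -0.294648 = 10.688278
step 3→4:
  ẍ = (ẋ'−ẋ)/dt = (-0.243321755−0.318504119)/0.042531 = -13.209797
  θ̈ = (θ̇'−θ̇)/dt = (-2.368647869−-2.812810394)/0.042531 = 10.443265
  sinθ=-0.393878, cosθ=0.919163
  F = (M+m)·ẍ + m·l·cosθ·θ̈ − m·l·sinθ·θ̇² = -15.863024 + 2.169416 − -0.704298 = -12.989310
step 4→5:
  ẍ = (ẋ'−ẋ)/dt = (0.156697376−-0.243321755)/0.042531 = 9.405354
  θ̈ = (θ̇'−θ̇)/dt = (-3.069048040−-2.368647869)/0.042531 = -16.467992
  sinθ=-0.500761, cosθ=0.865585
  F = (M+m)·ẍ + m·l·cosθ·θ̈ − m·l·sinθ·θ̇² = 11.294448 + -3.221549 − -0.634959 = 8.707859
step 5→6:
  ẍ = (ẋ'−ẋ)/dt = (-0.346343279−0.156697376)/0.042531 = -11.827624
  θ̈ = (θ̇'−θ̇)/dt = (-2.862543281−-3.069048040)/0.042531 = 4.855394
  sinθ=-0.585275, cosθ=0.810835
  F = (M+m)·ẍ + m·l·cosθ·θ̈ − m·l·sinθ·θ̇² = -14.203237 + 0.889756 − -1.245895 = -12.067586
step 6→7:
  ẍ = (ẋ'−ẋ)/dt = (-0.096515489−-0.346343279)/0.042531 = 5.874016
  θ̈ = (θ̇'−θ̇)/dt = (-3.452911033−-2.862543281)/0.042531 = -13.880881
  sinθ=-0.685834, cosθ=0.727758
  F = (M+m)·ẍ + m·l·cosθ·θ̈ − m·l·sinθ·θ̇² = 7.053830 + -2.283065 − -1.270098 = 6.040863

F_0 = 12.123424 N
F_1 = -9.997757 N
F_2 = 10.688278 N
F_3 = -12.989310 N
F_4 = 8.707859 N
F_5 = -12.067586 N
F_6 = 6.040863 N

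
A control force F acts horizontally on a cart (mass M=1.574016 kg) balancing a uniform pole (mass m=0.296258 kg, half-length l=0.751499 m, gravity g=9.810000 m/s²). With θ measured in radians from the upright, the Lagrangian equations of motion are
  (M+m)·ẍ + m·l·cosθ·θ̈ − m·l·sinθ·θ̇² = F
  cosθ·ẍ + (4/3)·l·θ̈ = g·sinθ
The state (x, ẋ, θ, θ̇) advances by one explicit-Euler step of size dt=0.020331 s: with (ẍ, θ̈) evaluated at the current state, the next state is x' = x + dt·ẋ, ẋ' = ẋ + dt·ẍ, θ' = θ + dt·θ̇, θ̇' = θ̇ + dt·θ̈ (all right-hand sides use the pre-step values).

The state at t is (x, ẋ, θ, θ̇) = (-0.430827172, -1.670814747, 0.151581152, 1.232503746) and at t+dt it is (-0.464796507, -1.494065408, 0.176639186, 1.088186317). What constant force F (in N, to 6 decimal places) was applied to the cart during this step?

F = 14.646075 N

ẍ = (ẋ'−ẋ)/dt = (-1.494065408−-1.670814747)/0.020331 = 8.693588
θ̈ = (θ̇'−θ̇)/dt = (1.088186317−1.232503746)/0.020331 = -7.098393
sinθ=0.151001, cosθ=0.988534
F = (M+m)·ẍ + m·l·cosθ·θ̈ − m·l·sinθ·θ̇² = 16.259392 + -1.562248 − 0.051069 = 14.646075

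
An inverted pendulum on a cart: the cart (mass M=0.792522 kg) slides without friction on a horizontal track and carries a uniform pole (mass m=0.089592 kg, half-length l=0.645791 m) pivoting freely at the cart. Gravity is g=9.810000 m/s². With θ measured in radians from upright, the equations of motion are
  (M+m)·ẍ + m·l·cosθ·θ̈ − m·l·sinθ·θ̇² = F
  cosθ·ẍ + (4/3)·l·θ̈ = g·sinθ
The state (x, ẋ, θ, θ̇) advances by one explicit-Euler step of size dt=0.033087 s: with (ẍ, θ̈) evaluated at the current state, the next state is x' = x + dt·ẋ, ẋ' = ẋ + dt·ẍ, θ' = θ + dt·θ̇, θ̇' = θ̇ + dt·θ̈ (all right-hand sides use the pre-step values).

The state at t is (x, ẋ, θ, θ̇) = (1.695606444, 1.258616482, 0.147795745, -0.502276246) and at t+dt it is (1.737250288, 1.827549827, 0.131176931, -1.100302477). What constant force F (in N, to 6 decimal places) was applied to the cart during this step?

F = 14.131524 N

ẍ = (ẋ'−ẋ)/dt = (1.827549827−1.258616482)/0.033087 = 17.195072
θ̈ = (θ̇'−θ̇)/dt = (-1.100302477−-0.502276246)/0.033087 = -18.074356
sinθ=0.147258, cosθ=0.989098
F = (M+m)·ẍ + m·l·cosθ·θ̈ − m·l·sinθ·θ̇² = 15.168014 + -1.034340 − 0.002149 = 14.131524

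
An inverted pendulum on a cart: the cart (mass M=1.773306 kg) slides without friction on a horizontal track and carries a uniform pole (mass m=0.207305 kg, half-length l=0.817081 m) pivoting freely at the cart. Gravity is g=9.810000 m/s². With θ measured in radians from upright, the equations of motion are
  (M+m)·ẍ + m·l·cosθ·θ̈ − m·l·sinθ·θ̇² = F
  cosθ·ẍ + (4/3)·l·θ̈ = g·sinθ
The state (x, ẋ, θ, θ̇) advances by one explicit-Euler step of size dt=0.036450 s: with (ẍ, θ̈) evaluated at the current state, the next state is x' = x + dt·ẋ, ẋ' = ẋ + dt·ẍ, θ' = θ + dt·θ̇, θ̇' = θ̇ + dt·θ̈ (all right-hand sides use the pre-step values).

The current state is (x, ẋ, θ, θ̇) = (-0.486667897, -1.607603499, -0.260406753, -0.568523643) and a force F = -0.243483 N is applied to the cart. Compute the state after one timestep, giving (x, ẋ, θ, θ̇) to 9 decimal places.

(-0.545265045, -1.605182858, -0.281129440, -0.655178174)

sinθ=-0.257473613, cosθ=0.966285330
temp = (F + m·l·θ̇²·sinθ)/(M+m) = (-0.243483 + -0.014096285)/1.980611 = -0.130050416
θ̈ = (g·sinθ − cosθ·temp)/(l·(4/3 − m·cos²θ/(M+m))) = -2.377353392
ẍ = temp − m·l·θ̈·cosθ/(M+m) = 0.066409897
Euler: x'=-0.486667897+0.036450·-1.607603499=-0.545265045, ẋ'=-1.607603499+0.036450·0.066409897=-1.605182858
       θ'=-0.260406753+0.036450·-0.568523643=-0.281129440, θ̇'=-0.568523643+0.036450·-2.377353392=-0.655178174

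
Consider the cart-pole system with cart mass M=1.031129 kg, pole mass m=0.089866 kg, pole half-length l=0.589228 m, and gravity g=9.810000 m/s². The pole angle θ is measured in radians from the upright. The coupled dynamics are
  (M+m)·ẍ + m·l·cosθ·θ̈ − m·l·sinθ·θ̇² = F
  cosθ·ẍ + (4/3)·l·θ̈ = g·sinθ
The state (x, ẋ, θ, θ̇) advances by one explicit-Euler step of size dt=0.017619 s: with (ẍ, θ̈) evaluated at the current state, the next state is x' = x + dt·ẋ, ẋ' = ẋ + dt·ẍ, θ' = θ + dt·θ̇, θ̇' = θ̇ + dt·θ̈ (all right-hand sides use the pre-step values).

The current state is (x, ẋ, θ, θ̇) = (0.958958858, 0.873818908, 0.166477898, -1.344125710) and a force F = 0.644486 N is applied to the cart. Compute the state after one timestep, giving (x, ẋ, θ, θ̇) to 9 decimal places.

sinθ=0.165709977, cosθ=0.986174530
temp = (F + m·l·θ̇²·sinθ)/(M+m) = (0.644486 + 0.015852845)/1.120995 = 0.589064934
θ̈ = (g·sinθ − cosθ·temp)/(l·(4/3 − m·cos²θ/(M+m))) = 1.412324675
ẍ = temp − m·l·θ̈·cosθ/(M+m) = 0.523274395
Euler: x'=0.958958858+0.017619·0.873818908=0.974354673, ẋ'=0.873818908+0.017619·0.523274395=0.883038480
       θ'=0.166477898+0.017619·-1.344125710=0.142795747, θ̇'=-1.344125710+0.017619·1.412324675=-1.319241962

(0.974354673, 0.883038480, 0.142795747, -1.319241962)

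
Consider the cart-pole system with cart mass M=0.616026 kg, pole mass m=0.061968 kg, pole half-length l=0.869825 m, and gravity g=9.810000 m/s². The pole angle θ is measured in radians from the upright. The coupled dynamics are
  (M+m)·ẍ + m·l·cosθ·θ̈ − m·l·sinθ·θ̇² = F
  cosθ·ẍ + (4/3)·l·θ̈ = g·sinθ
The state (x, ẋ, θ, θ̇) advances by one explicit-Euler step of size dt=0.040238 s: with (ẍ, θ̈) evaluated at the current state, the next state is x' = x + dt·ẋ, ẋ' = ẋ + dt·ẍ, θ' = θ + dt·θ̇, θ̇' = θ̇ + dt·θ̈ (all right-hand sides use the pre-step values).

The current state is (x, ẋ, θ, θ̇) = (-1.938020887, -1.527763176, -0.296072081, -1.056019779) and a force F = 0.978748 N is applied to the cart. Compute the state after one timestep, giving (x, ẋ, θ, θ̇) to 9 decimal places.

(-1.999495022, -1.458843137, -0.338564205, -1.212164371)

sinθ=-0.291765452, cosθ=0.956489896
temp = (F + m·l·θ̇²·sinθ)/(M+m) = (0.978748 + -0.017537890)/0.677994 = 1.417726573
θ̈ = (g·sinθ − cosθ·temp)/(l·(4/3 − m·cos²θ/(M+m))) = -3.880525663
ẍ = temp − m·l·θ̈·cosθ/(M+m) = 1.712809757
Euler: x'=-1.938020887+0.040238·-1.527763176=-1.999495022, ẋ'=-1.527763176+0.040238·1.712809757=-1.458843137
       θ'=-0.296072081+0.040238·-1.056019779=-0.338564205, θ̇'=-1.056019779+0.040238·-3.880525663=-1.212164371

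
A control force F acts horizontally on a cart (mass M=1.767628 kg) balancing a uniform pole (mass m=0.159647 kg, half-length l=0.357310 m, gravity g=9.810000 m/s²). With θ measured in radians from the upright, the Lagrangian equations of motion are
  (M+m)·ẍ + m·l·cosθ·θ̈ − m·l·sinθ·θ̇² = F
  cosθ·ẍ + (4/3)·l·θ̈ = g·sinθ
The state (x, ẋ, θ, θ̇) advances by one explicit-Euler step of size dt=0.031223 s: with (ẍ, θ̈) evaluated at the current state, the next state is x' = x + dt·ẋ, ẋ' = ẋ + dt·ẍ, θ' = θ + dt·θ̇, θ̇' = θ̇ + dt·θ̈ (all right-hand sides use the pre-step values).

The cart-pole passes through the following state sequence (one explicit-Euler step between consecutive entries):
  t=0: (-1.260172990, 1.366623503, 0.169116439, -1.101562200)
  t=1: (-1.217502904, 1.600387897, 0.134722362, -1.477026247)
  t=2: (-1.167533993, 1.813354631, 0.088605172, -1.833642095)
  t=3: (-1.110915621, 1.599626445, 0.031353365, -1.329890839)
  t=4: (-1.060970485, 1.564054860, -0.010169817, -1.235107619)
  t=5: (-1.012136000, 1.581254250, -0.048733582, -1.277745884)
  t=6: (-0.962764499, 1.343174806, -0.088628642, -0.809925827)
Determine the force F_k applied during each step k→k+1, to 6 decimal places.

F_0 = 13.741546 N
F_1 = 12.483275 N
F_2 = -12.292858 N
F_3 = -2.025778 N
F_4 = 0.984642 N
F_5 = -13.837508 N

step 0→1:
  ẍ = (ẋ'−ẋ)/dt = (1.600387897−1.366623503)/0.031223 = 7.486929
  θ̈ = (θ̇'−θ̇)/dt = (-1.477026247−-1.101562200)/0.031223 = -12.025239
  sinθ=0.168311, cosθ=0.985734
  F = (M+m)·ẍ + m·l·cosθ·θ̈ − m·l·sinθ·θ̇² = 14.429372 + -0.676175 − 0.011650 = 13.741546
step 1→2:
  ẍ = (ẋ'−ẋ)/dt = (1.813354631−1.600387897)/0.031223 = 6.820829
  θ̈ = (θ̇'−θ̇)/dt = (-1.833642095−-1.477026247)/0.031223 = -11.421575
  sinθ=0.134315, cosθ=0.990939
  F = (M+m)·ẍ + m·l·cosθ·θ̈ − m·l·sinθ·θ̇² = 13.145613 + -0.645623 − 0.016715 = 12.483275
step 2→3:
  ẍ = (ẋ'−ẋ)/dt = (1.599626445−1.813354631)/0.031223 = -6.845216
  θ̈ = (θ̇'−θ̇)/dt = (-1.329890839−-1.833642095)/0.031223 = 16.133980
  sinθ=0.088489, cosθ=0.996077
  F = (M+m)·ẍ + m·l·cosθ·θ̈ − m·l·sinθ·θ̇² = -13.192614 + 0.916728 − 0.016972 = -12.292858
step 3→4:
  ẍ = (ẋ'−ẋ)/dt = (1.564054860−1.599626445)/0.031223 = -1.139275
  θ̈ = (θ̇'−θ̇)/dt = (-1.235107619−-1.329890839)/0.031223 = 3.035686
  sinθ=0.031348, cosθ=0.999509
  F = (M+m)·ẍ + m·l·cosθ·θ̈ − m·l·sinθ·θ̇² = -2.195696 + 0.173081 − 0.003163 = -2.025778
step 4→5:
  ẍ = (ẋ'−ẋ)/dt = (1.581254250−1.564054860)/0.031223 = 0.550856
  θ̈ = (θ̇'−θ̇)/dt = (-1.277745884−-1.235107619)/0.031223 = -1.365604
  sinθ=-0.010170, cosθ=0.999948
  F = (M+m)·ẍ + m·l·cosθ·θ̈ − m·l·sinθ·θ̇² = 1.061652 + -0.077895 − -0.000885 = 0.984642
step 5→6:
  ẍ = (ẋ'−ẋ)/dt = (1.343174806−1.581254250)/0.031223 = -7.625130
  θ̈ = (θ̇'−θ̇)/dt = (-0.809925827−-1.277745884)/0.031223 = 14.983187
  sinθ=-0.048714, cosθ=0.998813
  F = (M+m)·ẍ + m·l·cosθ·θ̈ − m·l·sinθ·θ̇² = -14.695723 + 0.853678 − -0.004537 = -13.837508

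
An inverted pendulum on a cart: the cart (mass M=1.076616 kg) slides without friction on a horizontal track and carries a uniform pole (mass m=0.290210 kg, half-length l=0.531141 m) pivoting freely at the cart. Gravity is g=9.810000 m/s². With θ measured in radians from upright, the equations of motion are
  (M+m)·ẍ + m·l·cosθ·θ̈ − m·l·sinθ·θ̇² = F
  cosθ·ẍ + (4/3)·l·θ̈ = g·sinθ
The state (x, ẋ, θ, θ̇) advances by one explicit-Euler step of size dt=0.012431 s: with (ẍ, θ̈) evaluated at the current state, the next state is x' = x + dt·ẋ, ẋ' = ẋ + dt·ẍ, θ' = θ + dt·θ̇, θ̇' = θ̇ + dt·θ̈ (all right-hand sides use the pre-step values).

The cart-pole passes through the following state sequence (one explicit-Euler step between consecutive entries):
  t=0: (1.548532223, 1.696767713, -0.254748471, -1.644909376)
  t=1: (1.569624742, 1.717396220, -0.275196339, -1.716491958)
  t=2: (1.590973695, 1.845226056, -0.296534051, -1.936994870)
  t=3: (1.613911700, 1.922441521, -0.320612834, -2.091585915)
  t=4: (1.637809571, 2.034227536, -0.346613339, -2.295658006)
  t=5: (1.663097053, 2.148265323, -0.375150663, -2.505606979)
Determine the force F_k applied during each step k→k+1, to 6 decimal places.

step 0→1:
  ẍ = (ẋ'−ẋ)/dt = (1.717396220−1.696767713)/0.012431 = 1.659441
  θ̈ = (θ̇'−θ̇)/dt = (-1.716491958−-1.644909376)/0.012431 = -5.758393
  sinθ=-0.252002, cosθ=0.967727
  F = (M+m)·ẍ + m·l·cosθ·θ̈ − m·l·sinθ·θ̇² = 2.268167 + -0.858966 − -0.105102 = 1.514302
step 1→2:
  ẍ = (ẋ'−ẋ)/dt = (1.845226056−1.717396220)/0.012431 = 10.283150
  θ̈ = (θ̇'−θ̇)/dt = (-1.936994870−-1.716491958)/0.012431 = -17.738148
  sinθ=-0.271736, cosθ=0.962372
  F = (M+m)·ẍ + m·l·cosθ·θ̈ − m·l·sinθ·θ̇² = 14.055277 + -2.631318 − -0.123411 = 11.547369
step 2→3:
  ẍ = (ẋ'−ẋ)/dt = (1.922441521−1.845226056)/0.012431 = 6.211525
  θ̈ = (θ̇'−θ̇)/dt = (-2.091585915−-1.936994870)/0.012431 = -12.435930
  sinθ=-0.292207, cosθ=0.956355
  F = (M+m)·ẍ + m·l·cosθ·θ̈ − m·l·sinθ·θ̇² = 8.490074 + -1.833241 − -0.168994 = 6.825826
step 3→4:
  ẍ = (ẋ'−ẋ)/dt = (2.034227536−1.922441521)/0.012431 = 8.992520
  θ̈ = (θ̇'−θ̇)/dt = (-2.295658006−-2.091585915)/0.012431 = -16.416386
  sinθ=-0.315148, cosθ=0.949042
  F = (M+m)·ẍ + m·l·cosθ·θ̈ − m·l·sinθ·θ̇² = 12.291210 + -2.401515 − -0.212514 = 10.102209
step 4→5:
  ẍ = (ẋ'−ẋ)/dt = (2.148265323−2.034227536)/0.012431 = 9.173662
  θ̈ = (θ̇'−θ̇)/dt = (-2.505606979−-2.295658006)/0.012431 = -16.889146
  sinθ=-0.339715, cosθ=0.940529
  F = (M+m)·ẍ + m·l·cosθ·θ̈ − m·l·sinθ·θ̇² = 12.538799 + -2.448510 − -0.275963 = 10.366252

F_0 = 1.514302 N
F_1 = 11.547369 N
F_2 = 6.825826 N
F_3 = 10.102209 N
F_4 = 10.366252 N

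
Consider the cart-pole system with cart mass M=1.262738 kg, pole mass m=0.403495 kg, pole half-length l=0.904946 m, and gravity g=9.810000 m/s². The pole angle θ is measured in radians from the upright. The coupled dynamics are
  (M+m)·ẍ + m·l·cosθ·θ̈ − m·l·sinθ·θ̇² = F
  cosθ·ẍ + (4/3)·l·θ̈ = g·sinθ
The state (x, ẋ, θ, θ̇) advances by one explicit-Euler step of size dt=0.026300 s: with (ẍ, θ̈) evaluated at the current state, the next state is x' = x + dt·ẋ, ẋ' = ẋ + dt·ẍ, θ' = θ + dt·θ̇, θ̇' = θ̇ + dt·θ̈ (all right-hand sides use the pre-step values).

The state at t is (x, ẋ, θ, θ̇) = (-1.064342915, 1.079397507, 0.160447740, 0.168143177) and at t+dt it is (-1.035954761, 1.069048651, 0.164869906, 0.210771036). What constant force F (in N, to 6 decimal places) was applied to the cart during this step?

F = -0.073069 N

ẍ = (ẋ'−ẋ)/dt = (1.069048651−1.079397507)/0.026300 = -0.393493
θ̈ = (θ̇'−θ̇)/dt = (0.210771036−0.168143177)/0.026300 = 1.620831
sinθ=0.159760, cosθ=0.987156
F = (M+m)·ẍ + m·l·cosθ·θ̈ − m·l·sinθ·θ̇² = -0.655650 + 0.584231 − 0.001649 = -0.073069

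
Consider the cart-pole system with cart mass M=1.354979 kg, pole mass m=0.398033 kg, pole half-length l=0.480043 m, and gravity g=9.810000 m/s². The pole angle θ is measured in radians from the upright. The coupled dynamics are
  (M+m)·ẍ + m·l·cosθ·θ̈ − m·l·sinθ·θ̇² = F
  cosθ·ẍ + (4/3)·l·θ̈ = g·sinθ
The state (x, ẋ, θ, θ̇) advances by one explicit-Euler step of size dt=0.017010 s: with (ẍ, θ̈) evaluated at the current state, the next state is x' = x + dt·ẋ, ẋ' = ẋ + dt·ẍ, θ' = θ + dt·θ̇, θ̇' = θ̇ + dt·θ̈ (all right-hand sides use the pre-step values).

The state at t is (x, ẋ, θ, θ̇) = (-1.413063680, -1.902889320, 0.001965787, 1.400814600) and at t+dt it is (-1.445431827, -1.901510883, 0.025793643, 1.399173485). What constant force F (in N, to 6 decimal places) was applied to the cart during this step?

F = 0.122887 N

ẍ = (ẋ'−ẋ)/dt = (-1.901510883−-1.902889320)/0.017010 = 0.081037
θ̈ = (θ̇'−θ̇)/dt = (1.399173485−1.400814600)/0.017010 = -0.096479
sinθ=0.001966, cosθ=0.999998
F = (M+m)·ẍ + m·l·cosθ·θ̈ − m·l·sinθ·θ̇² = 0.142059 + -0.018435 − 0.000737 = 0.122887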